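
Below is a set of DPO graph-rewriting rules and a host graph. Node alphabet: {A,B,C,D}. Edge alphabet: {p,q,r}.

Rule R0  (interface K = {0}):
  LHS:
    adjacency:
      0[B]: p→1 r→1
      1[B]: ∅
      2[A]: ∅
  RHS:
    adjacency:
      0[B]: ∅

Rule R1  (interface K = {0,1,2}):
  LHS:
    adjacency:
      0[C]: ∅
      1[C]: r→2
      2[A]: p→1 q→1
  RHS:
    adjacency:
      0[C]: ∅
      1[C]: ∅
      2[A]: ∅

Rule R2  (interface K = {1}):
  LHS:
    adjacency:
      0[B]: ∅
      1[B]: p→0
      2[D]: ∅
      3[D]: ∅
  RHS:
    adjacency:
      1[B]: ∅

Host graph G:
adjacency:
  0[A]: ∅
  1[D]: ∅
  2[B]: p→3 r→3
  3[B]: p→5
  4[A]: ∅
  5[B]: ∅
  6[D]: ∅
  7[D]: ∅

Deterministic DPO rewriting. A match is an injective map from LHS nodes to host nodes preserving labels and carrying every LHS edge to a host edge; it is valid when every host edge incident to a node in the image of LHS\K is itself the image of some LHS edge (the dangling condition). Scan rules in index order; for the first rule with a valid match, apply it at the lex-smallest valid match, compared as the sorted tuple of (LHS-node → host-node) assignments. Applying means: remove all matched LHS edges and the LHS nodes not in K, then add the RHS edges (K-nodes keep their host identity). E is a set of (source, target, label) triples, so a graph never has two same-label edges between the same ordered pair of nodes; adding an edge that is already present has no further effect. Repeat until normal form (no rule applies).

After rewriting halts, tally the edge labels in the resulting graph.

Answer: (no edges)

Derivation:
start.  V:8 E:3  edges: 2-p->3 2-r->3 3-p->5
1. fire R2 via {0↦5, 1↦3, 2↦1, 3↦6}  →  V:5 E:2  edges: 2-p->3 2-r->3
2. fire R0 via {0↦2, 1↦3, 2↦0}  →  V:3 E:0  edges: ∅
final graph: no rule applies after step 2
NF edges: []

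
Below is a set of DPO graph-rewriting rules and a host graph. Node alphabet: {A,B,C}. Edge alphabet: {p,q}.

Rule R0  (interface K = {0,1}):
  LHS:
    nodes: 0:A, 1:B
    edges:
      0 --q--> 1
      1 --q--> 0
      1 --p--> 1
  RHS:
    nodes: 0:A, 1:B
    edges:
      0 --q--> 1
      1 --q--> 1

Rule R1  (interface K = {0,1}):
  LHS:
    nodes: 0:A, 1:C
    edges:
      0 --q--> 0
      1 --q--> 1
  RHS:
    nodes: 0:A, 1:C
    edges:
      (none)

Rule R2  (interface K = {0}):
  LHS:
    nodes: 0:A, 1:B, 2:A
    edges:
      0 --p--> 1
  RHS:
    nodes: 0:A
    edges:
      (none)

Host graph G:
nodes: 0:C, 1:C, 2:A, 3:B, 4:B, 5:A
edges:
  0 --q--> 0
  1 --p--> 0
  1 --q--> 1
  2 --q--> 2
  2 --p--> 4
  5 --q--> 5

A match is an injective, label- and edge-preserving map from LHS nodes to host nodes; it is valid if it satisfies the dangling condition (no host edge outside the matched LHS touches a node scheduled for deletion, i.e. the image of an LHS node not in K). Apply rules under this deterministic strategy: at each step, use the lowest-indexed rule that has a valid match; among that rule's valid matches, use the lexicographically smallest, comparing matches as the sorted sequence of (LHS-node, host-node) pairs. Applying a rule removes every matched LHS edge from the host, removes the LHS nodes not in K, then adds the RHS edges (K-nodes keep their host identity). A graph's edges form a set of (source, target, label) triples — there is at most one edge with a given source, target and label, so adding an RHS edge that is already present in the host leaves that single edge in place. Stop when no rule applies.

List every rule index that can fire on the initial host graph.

Answer: [R1]

Steps:
R0: no valid match — LHS pattern not found
R1: 4 valid matches — {0↦2, 1↦0}, {0↦2, 1↦1}, {0↦5, 1↦0} (+1 more)
R2: no valid match — 1 raw match, all fail dangling condition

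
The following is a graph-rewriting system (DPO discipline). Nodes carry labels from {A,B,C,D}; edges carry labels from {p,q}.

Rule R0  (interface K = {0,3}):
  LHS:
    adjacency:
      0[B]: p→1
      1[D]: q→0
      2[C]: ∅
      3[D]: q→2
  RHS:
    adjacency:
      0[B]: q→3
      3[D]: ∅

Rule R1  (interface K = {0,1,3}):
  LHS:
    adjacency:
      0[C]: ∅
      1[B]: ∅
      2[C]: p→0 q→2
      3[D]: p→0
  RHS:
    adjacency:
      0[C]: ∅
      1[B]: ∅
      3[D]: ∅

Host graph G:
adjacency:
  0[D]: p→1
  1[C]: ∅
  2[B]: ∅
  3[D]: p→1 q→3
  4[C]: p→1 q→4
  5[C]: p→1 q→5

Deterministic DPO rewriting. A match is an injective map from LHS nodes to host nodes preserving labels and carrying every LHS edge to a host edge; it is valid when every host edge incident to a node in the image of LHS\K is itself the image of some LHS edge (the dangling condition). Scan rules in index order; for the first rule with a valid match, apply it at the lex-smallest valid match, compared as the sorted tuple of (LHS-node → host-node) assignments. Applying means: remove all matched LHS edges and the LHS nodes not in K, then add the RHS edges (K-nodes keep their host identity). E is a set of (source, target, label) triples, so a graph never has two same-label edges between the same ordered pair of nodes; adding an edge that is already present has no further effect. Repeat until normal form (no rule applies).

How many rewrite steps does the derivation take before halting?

Answer: 2

Derivation:
start.  V:6 E:7  edges: 0-p->1 3-p->1 3-q->3 4-p->1 4-q->4 5-p->1 5-q->5
1. fire R1 via {0↦1, 1↦2, 2↦4, 3↦0}  →  V:5 E:4  edges: 3-p->1 3-q->3 5-p->1 5-q->5
2. fire R1 via {0↦1, 1↦2, 2↦5, 3↦3}  →  V:4 E:1  edges: 3-q->3
final graph: no rule applies after step 2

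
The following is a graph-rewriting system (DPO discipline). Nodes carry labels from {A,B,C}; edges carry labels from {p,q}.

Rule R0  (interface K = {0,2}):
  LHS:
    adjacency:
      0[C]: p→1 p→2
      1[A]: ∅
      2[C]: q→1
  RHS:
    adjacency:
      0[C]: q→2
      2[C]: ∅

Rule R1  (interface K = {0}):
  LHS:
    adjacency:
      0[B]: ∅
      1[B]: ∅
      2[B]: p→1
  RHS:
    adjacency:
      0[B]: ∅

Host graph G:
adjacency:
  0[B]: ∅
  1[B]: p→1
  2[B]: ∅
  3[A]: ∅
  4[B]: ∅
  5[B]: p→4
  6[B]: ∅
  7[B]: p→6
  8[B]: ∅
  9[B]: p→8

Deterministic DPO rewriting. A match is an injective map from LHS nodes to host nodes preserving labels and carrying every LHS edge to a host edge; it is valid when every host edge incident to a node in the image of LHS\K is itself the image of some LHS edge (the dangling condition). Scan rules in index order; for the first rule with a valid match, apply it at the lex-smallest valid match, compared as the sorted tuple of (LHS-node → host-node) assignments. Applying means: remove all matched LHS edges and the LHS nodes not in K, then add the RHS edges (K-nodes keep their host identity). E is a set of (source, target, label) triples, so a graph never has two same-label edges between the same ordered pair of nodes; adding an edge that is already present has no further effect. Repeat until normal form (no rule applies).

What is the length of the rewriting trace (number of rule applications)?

[0] host  ⇒  10 nodes, 4 edges  {1-p->1 5-p->4 7-p->6 9-p->8}
[1] R1 @ {0↦0, 1↦4, 2↦5}  ⇒  8 nodes, 3 edges  {1-p->1 7-p->6 9-p->8}
[2] R1 @ {0↦0, 1↦6, 2↦7}  ⇒  6 nodes, 2 edges  {1-p->1 9-p->8}
[3] R1 @ {0↦0, 1↦8, 2↦9}  ⇒  4 nodes, 1 edges  {1-p->1}
halt: no rule applies after step 3

Answer: 3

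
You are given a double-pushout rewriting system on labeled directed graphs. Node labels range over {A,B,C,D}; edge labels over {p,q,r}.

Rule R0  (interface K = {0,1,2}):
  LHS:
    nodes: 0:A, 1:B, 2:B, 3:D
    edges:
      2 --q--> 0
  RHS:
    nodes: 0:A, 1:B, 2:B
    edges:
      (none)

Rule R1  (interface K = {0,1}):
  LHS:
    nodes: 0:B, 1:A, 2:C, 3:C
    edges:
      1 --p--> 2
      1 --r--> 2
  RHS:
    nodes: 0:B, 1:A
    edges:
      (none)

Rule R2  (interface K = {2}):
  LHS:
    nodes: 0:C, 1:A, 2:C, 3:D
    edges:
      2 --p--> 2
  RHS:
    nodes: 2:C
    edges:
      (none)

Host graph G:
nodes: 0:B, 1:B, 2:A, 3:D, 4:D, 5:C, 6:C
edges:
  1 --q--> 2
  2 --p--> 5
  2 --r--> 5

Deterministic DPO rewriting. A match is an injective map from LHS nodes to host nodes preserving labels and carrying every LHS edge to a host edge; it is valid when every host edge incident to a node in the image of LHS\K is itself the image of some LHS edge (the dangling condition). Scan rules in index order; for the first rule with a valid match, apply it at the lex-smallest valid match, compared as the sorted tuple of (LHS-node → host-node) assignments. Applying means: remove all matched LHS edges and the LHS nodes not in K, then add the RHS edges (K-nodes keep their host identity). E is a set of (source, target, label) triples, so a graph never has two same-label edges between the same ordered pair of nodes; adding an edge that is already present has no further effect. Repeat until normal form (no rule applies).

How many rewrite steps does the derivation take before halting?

Answer: 2

Rewrite trace:
initial: |V|=7 |E|=3  E = 1-q->2 2-p->5 2-r->5
step 1: apply R0 at {0↦2, 1↦0, 2↦1, 3↦3}  → |V|=6 |E|=2  E = 2-p->5 2-r->5
step 2: apply R1 at {0↦0, 1↦2, 2↦5, 3↦6}  → |V|=4 |E|=0  E = ∅
normal form: no rule applies after step 2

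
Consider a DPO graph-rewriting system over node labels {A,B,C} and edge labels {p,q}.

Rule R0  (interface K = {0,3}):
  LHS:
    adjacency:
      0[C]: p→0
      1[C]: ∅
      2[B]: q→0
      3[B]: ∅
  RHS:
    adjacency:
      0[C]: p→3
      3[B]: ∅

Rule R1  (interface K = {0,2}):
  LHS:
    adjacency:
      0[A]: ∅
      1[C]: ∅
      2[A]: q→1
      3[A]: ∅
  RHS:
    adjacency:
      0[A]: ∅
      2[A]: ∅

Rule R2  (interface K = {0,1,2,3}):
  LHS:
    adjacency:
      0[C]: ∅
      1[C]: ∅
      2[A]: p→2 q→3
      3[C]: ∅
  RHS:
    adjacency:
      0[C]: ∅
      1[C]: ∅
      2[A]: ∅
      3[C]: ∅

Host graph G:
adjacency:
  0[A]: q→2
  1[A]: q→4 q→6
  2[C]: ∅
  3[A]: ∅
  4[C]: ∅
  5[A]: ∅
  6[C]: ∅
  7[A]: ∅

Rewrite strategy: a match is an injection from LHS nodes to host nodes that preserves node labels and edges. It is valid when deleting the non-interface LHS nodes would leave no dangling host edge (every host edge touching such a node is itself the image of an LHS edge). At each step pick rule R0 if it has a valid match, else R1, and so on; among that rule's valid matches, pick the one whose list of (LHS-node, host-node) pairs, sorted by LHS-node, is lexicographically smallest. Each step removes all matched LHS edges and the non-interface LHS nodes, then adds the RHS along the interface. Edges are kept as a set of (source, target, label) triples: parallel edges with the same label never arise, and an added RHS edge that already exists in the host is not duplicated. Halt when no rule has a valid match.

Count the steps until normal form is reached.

initial: |V|=8 |E|=3  E = 0-q->2 1-q->4 1-q->6
step 1: apply R1 at {0↦0, 1↦4, 2↦1, 3↦3}  → |V|=6 |E|=2  E = 0-q->2 1-q->6
step 2: apply R1 at {0↦0, 1↦6, 2↦1, 3↦5}  → |V|=4 |E|=1  E = 0-q->2
step 3: apply R1 at {0↦1, 1↦2, 2↦0, 3↦7}  → |V|=2 |E|=0  E = ∅
final graph: no rule applies after step 3

Answer: 3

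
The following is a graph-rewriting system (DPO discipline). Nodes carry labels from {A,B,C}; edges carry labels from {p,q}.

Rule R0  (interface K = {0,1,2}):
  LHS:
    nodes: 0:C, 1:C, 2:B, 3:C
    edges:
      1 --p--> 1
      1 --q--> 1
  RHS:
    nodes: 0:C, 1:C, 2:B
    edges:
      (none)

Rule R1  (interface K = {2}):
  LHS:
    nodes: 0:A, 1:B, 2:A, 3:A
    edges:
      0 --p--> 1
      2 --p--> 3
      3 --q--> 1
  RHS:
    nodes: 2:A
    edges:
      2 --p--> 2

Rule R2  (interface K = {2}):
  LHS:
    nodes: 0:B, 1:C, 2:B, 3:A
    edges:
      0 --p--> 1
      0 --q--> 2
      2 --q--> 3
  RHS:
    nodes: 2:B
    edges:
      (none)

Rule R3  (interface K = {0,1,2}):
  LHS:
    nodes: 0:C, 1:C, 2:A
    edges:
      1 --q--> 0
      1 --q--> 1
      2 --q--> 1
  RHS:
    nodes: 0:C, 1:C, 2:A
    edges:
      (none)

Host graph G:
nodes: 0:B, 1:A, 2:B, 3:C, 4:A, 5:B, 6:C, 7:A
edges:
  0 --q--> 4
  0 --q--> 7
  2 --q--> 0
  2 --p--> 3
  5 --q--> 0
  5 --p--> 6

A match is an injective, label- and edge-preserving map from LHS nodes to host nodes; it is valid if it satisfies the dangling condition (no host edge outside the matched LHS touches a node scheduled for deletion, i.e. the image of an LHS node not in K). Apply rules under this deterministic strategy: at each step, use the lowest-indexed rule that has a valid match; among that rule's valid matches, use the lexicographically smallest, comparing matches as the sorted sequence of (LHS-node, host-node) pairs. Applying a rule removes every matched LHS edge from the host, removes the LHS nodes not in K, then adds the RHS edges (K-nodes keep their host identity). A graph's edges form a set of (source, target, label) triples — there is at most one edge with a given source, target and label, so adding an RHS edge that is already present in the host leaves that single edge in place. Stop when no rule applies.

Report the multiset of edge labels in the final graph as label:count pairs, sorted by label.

Answer: (no edges)

Derivation:
start.  V:8 E:6  edges: 0-q->4 0-q->7 2-q->0 2-p->3 5-q->0 5-p->6
1. fire R2 via {0↦2, 1↦3, 2↦0, 3↦4}  →  V:5 E:3  edges: 0-q->7 5-q->0 5-p->6
2. fire R2 via {0↦5, 1↦6, 2↦0, 3↦7}  →  V:2 E:0  edges: ∅
normal form: no rule applies after step 2
NF edges: []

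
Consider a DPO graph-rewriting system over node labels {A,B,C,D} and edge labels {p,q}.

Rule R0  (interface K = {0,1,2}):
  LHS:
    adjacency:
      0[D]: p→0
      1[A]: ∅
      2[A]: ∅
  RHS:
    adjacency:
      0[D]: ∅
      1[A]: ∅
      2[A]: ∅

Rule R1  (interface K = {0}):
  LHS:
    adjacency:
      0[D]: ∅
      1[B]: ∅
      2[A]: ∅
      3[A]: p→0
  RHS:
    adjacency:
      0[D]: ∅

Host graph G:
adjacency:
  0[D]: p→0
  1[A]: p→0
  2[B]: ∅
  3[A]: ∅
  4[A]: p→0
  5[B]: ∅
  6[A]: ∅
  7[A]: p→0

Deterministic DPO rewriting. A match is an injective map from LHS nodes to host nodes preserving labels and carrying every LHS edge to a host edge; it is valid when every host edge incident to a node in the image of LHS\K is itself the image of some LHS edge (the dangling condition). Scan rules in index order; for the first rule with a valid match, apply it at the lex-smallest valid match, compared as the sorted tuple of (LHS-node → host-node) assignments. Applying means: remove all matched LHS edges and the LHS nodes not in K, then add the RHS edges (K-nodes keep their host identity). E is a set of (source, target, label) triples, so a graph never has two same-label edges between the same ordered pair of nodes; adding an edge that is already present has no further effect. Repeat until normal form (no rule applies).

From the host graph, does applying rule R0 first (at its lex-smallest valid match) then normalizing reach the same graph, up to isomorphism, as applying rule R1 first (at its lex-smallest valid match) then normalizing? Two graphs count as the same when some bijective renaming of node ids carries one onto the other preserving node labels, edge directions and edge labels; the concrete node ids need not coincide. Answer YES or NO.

branch R0-first: apply at {0↦0, 1↦1, 2↦3} → |E|=3, then 2 more step(s) → NF |V|=2 |E|=1 V={0:D, 7:A} E=7-p->0
branch R1-first: apply at {0↦0, 1↦2, 2↦3, 3↦1} → |E|=3, then 2 more step(s) → NF |V|=2 |E|=1 V={0:D, 7:A} E=7-p->0
graphs isomorphic (equal up to label-preserving node renaming)

Answer: YES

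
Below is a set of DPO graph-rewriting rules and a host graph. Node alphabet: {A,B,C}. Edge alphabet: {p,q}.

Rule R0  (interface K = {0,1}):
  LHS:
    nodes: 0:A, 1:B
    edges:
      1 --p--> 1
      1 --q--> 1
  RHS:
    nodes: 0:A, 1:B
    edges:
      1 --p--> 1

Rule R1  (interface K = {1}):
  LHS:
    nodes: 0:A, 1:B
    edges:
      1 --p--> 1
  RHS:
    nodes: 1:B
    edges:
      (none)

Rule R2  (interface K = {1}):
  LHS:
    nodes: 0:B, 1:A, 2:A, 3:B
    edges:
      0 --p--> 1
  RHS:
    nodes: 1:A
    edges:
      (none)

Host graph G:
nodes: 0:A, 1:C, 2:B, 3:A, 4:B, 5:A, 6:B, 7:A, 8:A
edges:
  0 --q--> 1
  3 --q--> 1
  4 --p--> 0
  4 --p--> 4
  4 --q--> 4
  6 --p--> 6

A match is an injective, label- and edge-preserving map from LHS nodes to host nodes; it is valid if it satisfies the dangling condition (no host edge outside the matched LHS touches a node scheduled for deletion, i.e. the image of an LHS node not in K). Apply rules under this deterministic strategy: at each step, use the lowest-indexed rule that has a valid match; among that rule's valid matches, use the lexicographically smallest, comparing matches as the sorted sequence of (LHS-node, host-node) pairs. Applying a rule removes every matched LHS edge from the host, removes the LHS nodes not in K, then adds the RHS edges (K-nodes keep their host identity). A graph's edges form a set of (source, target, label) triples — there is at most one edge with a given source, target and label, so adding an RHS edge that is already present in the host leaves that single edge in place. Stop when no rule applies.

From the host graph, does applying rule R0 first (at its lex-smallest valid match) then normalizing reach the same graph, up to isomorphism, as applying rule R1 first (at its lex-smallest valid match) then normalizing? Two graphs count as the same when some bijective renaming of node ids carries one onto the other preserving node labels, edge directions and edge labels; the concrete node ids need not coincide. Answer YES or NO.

Answer: NO

Steps:
branch R0-first: apply at {0↦0, 1↦4} → |E|=5, then 3 more step(s) → NF |V|=4 |E|=2 V={0:A, 1:C, 3:A, 6:B} E=0-q->1 3-q->1
branch R1-first: apply at {0↦5, 1↦4} → |E|=5, then 1 more step(s) → NF |V|=7 |E|=4 V={0:A, 1:C, 2:B, 3:A, 4:B, 6:B, 8:A} E=0-q->1 3-q->1 4-p->0 4-q->4
graphs not isomorphic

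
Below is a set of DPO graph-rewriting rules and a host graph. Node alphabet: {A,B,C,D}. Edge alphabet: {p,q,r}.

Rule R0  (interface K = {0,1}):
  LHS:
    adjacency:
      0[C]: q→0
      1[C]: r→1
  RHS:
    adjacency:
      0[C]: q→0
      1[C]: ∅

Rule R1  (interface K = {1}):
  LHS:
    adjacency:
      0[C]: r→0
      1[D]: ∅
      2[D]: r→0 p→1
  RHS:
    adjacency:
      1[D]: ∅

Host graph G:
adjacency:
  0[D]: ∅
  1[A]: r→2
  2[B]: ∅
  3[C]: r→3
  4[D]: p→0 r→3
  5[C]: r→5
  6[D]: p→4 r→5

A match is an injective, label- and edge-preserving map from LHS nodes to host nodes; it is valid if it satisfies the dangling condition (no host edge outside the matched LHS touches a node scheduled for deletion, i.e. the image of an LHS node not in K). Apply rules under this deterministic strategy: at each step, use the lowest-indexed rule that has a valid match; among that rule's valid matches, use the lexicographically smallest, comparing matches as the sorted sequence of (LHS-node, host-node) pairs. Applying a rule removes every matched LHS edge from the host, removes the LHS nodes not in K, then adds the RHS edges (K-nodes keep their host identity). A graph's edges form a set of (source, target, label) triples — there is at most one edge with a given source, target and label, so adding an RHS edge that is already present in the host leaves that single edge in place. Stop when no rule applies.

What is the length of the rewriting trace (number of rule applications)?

Answer: 2

Derivation:
start.  V:7 E:7  edges: 1-r->2 3-r->3 4-p->0 4-r->3 5-r->5 6-p->4 6-r->5
1. fire R1 via {0↦5, 1↦4, 2↦6}  →  V:5 E:4  edges: 1-r->2 3-r->3 4-p->0 4-r->3
2. fire R1 via {0↦3, 1↦0, 2↦4}  →  V:3 E:1  edges: 1-r->2
normal form: no rule applies after step 2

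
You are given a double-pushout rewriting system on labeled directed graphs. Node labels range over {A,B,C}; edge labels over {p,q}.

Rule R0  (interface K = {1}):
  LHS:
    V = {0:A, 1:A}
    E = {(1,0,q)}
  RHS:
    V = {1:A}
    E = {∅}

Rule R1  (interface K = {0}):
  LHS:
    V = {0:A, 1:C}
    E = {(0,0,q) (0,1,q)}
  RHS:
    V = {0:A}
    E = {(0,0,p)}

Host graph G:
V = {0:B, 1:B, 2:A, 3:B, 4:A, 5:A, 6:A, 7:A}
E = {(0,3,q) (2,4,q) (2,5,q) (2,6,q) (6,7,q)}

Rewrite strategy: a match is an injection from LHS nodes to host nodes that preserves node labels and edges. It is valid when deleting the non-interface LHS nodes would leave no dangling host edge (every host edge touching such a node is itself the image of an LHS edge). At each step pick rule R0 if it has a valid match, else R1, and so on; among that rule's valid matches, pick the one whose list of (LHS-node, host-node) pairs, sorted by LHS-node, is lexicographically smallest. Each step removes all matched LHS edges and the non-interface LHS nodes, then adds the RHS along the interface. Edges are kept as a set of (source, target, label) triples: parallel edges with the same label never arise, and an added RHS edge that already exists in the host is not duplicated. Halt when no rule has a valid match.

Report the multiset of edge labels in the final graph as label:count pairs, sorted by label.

initial: |V|=8 |E|=5  E = 0-q->3 2-q->4 2-q->5 2-q->6 6-q->7
step 1: apply R0 at {0↦4, 1↦2}  → |V|=7 |E|=4  E = 0-q->3 2-q->5 2-q->6 6-q->7
step 2: apply R0 at {0↦5, 1↦2}  → |V|=6 |E|=3  E = 0-q->3 2-q->6 6-q->7
step 3: apply R0 at {0↦7, 1↦6}  → |V|=5 |E|=2  E = 0-q->3 2-q->6
step 4: apply R0 at {0↦6, 1↦2}  → |V|=4 |E|=1  E = 0-q->3
normal form: no rule applies after step 4
NF edges: [(0, 3, 'q')]

Answer: q:1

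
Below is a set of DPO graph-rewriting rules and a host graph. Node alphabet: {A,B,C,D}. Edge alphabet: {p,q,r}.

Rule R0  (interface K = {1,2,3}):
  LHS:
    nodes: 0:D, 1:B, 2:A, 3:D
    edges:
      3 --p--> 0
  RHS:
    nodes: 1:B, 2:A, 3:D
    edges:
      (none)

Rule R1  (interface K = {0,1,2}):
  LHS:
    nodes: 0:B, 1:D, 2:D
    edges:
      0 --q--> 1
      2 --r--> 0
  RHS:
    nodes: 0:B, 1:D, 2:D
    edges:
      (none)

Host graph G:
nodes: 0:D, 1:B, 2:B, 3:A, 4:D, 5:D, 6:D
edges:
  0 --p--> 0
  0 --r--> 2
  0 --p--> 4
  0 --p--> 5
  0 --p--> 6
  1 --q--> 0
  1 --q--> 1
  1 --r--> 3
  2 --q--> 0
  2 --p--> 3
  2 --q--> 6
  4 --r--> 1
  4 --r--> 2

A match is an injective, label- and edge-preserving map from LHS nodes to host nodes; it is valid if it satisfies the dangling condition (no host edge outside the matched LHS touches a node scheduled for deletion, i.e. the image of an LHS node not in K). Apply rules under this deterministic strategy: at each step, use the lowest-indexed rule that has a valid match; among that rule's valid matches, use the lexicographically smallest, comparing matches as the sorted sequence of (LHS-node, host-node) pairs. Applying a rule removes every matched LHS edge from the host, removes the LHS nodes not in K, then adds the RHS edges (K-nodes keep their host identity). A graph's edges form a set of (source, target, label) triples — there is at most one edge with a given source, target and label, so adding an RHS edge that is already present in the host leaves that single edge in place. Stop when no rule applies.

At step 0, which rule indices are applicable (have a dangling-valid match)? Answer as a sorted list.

Answer: [R0,R1]

Steps:
R0: 2 valid matches — {0↦5, 1↦1, 2↦3, 3↦0}, {0↦5, 1↦2, 2↦3, 3↦0}
R1: 4 valid matches — {0↦1, 1↦0, 2↦4}, {0↦2, 1↦0, 2↦4}, {0↦2, 1↦6, 2↦0} (+1 more)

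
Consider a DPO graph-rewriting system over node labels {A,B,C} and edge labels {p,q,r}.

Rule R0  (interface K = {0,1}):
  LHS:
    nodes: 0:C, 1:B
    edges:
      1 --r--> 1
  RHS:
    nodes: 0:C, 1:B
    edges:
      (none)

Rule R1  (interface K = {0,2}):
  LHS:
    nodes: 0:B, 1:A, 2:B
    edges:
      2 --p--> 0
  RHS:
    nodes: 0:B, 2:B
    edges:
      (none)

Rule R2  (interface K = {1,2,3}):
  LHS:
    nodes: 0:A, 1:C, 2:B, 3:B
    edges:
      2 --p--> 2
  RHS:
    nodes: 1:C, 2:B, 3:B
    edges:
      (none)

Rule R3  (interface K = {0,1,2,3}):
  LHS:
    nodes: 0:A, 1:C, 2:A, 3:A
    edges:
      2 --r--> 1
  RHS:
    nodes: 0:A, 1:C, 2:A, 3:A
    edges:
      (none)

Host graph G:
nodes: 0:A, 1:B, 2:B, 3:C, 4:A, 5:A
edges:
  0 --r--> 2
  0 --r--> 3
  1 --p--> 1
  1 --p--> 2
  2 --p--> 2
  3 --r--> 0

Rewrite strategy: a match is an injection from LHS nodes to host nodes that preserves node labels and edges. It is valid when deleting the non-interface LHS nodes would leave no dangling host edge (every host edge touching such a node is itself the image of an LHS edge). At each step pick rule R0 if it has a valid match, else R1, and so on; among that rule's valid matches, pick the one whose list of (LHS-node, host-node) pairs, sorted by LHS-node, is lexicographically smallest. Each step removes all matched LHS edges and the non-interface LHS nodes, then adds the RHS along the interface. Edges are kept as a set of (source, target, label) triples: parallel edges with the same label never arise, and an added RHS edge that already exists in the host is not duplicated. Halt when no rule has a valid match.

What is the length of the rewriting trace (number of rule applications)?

initial: |V|=6 |E|=6  E = 0-r->2 0-r->3 1-p->1 1-p->2 2-p->2 3-r->0
step 1: apply R1 at {0↦2, 1↦4, 2↦1}  → |V|=5 |E|=5  E = 0-r->2 0-r->3 1-p->1 2-p->2 3-r->0
step 2: apply R2 at {0↦5, 1↦3, 2↦1, 3↦2}  → |V|=4 |E|=4  E = 0-r->2 0-r->3 2-p->2 3-r->0
final graph: no rule applies after step 2

Answer: 2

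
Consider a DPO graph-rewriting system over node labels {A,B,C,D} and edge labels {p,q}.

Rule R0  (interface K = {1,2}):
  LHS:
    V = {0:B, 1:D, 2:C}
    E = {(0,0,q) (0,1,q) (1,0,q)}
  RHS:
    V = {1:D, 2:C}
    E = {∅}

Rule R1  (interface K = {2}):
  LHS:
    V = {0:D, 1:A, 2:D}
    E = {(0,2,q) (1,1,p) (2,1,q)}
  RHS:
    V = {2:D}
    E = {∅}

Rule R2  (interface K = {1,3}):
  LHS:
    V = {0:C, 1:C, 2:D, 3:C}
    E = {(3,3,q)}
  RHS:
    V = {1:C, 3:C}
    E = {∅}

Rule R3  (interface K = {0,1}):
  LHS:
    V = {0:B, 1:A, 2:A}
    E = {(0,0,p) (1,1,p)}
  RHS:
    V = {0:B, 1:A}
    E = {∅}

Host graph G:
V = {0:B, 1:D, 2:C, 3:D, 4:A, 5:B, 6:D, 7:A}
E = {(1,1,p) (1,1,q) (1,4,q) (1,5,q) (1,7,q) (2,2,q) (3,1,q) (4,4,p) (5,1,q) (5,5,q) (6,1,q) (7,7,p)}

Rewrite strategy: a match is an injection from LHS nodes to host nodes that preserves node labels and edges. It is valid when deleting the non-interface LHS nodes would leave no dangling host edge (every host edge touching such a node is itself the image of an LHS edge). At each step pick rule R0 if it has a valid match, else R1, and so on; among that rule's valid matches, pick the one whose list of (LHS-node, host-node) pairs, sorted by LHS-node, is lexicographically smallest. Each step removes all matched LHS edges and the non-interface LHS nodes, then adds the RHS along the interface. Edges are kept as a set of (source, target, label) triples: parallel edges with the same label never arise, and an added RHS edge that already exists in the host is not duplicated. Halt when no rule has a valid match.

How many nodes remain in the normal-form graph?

Answer: 3

Derivation:
start.  V:8 E:12  edges: 1-p->1 1-q->1 1-q->4 1-q->5 1-q->7 2-q->2 3-q->1 4-p->4 5-q->1 5-q->5 6-q->1 7-p->7
1. fire R0 via {0↦5, 1↦1, 2↦2}  →  V:7 E:9  edges: 1-p->1 1-q->1 1-q->4 1-q->7 2-q->2 3-q->1 4-p->4 6-q->1 7-p->7
2. fire R1 via {0↦3, 1↦4, 2↦1}  →  V:5 E:6  edges: 1-p->1 1-q->1 1-q->7 2-q->2 6-q->1 7-p->7
3. fire R1 via {0↦6, 1↦7, 2↦1}  →  V:3 E:3  edges: 1-p->1 1-q->1 2-q->2
final graph: no rule applies after step 3
NF nodes: {0:B, 1:D, 2:C}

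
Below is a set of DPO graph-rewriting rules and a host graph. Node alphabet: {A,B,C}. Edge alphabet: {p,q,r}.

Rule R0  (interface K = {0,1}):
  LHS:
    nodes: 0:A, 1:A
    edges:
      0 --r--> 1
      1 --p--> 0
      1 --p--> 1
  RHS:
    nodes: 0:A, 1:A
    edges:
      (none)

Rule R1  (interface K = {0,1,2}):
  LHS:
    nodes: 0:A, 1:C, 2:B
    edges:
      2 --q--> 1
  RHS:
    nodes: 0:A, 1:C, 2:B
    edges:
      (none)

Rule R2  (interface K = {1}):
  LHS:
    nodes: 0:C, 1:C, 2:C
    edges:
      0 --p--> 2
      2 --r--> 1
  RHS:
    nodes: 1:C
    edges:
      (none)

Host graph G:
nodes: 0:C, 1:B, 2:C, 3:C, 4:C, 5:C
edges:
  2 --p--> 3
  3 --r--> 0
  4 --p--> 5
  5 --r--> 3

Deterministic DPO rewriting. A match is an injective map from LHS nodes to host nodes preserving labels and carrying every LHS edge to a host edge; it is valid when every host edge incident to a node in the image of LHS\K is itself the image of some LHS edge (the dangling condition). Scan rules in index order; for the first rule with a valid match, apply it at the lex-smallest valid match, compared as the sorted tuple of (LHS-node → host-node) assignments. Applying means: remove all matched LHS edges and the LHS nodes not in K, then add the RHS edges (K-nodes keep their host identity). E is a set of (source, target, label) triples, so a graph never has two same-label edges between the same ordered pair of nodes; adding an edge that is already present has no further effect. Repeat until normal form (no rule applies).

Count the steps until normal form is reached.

[0] host  ⇒  6 nodes, 4 edges  {2-p->3 3-r->0 4-p->5 5-r->3}
[1] R2 @ {0↦4, 1↦3, 2↦5}  ⇒  4 nodes, 2 edges  {2-p->3 3-r->0}
[2] R2 @ {0↦2, 1↦0, 2↦3}  ⇒  2 nodes, 0 edges  {∅}
final graph: no rule applies after step 2

Answer: 2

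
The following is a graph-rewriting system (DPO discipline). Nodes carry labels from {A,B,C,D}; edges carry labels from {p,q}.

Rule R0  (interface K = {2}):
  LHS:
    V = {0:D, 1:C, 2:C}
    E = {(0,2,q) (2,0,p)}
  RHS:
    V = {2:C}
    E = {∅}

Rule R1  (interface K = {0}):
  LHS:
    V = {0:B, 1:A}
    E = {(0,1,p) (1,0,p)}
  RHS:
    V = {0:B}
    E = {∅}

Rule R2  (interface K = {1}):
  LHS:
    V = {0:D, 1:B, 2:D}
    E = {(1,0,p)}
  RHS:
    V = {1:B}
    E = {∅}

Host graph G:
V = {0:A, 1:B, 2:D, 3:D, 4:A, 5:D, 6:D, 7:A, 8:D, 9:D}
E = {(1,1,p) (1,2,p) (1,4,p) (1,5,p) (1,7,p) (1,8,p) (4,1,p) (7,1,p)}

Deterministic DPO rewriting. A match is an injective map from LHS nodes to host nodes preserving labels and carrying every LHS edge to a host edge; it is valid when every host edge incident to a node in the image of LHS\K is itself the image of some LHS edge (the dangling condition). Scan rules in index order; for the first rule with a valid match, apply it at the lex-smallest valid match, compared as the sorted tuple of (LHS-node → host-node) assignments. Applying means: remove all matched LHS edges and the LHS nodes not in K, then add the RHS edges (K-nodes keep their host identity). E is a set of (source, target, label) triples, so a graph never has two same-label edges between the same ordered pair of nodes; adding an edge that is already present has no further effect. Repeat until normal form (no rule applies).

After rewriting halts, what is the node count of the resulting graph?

Answer: 2

Derivation:
[0] host  ⇒  10 nodes, 8 edges  {1-p->1 1-p->2 1-p->4 1-p->5 1-p->7 1-p->8 4-p->1 7-p->1}
[1] R1 @ {0↦1, 1↦4}  ⇒  9 nodes, 6 edges  {1-p->1 1-p->2 1-p->5 1-p->7 1-p->8 7-p->1}
[2] R1 @ {0↦1, 1↦7}  ⇒  8 nodes, 4 edges  {1-p->1 1-p->2 1-p->5 1-p->8}
[3] R2 @ {0↦2, 1↦1, 2↦3}  ⇒  6 nodes, 3 edges  {1-p->1 1-p->5 1-p->8}
[4] R2 @ {0↦5, 1↦1, 2↦6}  ⇒  4 nodes, 2 edges  {1-p->1 1-p->8}
[5] R2 @ {0↦8, 1↦1, 2↦9}  ⇒  2 nodes, 1 edges  {1-p->1}
halt: no rule applies after step 5
NF nodes: {0:A, 1:B}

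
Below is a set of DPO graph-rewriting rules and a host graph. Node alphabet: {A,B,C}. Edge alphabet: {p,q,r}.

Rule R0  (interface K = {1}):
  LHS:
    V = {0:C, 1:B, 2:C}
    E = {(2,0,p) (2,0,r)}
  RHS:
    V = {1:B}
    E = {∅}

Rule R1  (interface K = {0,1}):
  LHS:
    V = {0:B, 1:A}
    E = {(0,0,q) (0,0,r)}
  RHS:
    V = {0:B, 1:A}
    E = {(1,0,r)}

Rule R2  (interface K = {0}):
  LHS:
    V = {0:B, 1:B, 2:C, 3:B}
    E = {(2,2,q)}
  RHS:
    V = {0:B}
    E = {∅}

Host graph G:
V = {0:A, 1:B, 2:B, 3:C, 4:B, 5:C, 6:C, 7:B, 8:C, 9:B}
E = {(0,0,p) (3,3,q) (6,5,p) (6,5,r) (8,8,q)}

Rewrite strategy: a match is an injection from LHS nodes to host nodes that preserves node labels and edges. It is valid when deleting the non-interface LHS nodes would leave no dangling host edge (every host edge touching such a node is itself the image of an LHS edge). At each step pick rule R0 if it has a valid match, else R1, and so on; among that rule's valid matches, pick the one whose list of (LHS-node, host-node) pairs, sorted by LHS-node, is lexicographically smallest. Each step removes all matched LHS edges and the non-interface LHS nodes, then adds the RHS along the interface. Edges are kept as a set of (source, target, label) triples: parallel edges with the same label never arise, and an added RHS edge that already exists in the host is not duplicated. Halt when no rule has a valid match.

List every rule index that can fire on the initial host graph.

R0: 5 valid matches — {0↦5, 1↦1, 2↦6}, {0↦5, 1↦2, 2↦6}, {0↦5, 1↦4, 2↦6} (+2 more)
R1: no valid match — LHS pattern not found
R2: 120 valid matches — {0↦1, 1↦2, 2↦3, 3↦4}, {0↦1, 1↦2, 2↦3, 3↦7}, {0↦1, 1↦2, 2↦3, 3↦9} (+117 more)

Answer: [R0,R2]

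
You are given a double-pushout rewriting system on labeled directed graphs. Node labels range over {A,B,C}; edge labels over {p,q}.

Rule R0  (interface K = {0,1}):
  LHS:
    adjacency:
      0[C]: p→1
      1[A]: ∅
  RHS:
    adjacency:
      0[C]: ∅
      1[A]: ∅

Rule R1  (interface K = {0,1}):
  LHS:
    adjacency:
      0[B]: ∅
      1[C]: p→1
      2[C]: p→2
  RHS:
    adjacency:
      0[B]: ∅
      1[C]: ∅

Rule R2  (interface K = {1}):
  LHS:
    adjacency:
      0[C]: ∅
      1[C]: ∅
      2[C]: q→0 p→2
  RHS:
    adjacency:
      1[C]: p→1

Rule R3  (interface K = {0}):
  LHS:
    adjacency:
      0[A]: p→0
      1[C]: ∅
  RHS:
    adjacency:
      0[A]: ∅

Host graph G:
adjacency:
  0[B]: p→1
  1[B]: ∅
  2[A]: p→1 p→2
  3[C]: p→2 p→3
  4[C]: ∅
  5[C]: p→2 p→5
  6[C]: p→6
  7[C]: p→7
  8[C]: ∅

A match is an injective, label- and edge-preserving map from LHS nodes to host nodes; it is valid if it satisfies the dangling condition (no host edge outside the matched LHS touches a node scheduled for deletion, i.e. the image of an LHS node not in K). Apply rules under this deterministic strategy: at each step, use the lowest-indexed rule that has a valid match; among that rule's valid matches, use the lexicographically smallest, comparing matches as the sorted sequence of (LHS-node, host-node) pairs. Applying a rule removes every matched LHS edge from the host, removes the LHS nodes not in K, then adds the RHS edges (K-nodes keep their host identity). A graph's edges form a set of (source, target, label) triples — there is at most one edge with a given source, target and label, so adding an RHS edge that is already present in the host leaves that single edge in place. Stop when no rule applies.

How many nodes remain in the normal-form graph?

Answer: 6

Derivation:
[0] host  ⇒  9 nodes, 9 edges  {0-p->1 2-p->1 2-p->2 3-p->2 3-p->3 5-p->2 5-p->5 6-p->6 7-p->7}
[1] R0 @ {0↦3, 1↦2}  ⇒  9 nodes, 8 edges  {0-p->1 2-p->1 2-p->2 3-p->3 5-p->2 5-p->5 6-p->6 7-p->7}
[2] R0 @ {0↦5, 1↦2}  ⇒  9 nodes, 7 edges  {0-p->1 2-p->1 2-p->2 3-p->3 5-p->5 6-p->6 7-p->7}
[3] R1 @ {0↦0, 1↦3, 2↦5}  ⇒  8 nodes, 5 edges  {0-p->1 2-p->1 2-p->2 6-p->6 7-p->7}
[4] R1 @ {0↦0, 1↦6, 2↦7}  ⇒  7 nodes, 3 edges  {0-p->1 2-p->1 2-p->2}
[5] R3 @ {0↦2, 1↦3}  ⇒  6 nodes, 2 edges  {0-p->1 2-p->1}
final graph: no rule applies after step 5
NF nodes: {0:B, 1:B, 2:A, 4:C, 6:C, 8:C}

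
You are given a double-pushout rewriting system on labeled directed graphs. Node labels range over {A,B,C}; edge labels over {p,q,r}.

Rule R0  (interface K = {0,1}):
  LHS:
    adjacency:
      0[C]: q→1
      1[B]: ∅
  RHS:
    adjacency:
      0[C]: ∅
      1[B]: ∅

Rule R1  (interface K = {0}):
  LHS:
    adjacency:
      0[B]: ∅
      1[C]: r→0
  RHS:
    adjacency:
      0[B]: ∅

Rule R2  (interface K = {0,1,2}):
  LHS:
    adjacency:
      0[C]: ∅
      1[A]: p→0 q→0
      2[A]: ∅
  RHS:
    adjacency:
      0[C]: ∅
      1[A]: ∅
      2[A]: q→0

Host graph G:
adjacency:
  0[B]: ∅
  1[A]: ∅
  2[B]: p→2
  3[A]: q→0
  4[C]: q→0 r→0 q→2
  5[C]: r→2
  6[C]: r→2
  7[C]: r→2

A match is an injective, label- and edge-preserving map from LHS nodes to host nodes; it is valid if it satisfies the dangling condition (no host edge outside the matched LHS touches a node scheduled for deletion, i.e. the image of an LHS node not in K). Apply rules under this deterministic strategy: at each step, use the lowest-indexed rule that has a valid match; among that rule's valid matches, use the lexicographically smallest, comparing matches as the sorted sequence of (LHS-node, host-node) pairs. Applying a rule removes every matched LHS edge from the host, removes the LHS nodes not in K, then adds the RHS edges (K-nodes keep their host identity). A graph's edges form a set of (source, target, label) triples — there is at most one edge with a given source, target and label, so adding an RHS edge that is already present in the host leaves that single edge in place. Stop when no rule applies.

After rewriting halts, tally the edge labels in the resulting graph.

start.  V:8 E:8  edges: 2-p->2 3-q->0 4-q->0 4-r->0 4-q->2 5-r->2 6-r->2 7-r->2
1. fire R0 via {0↦4, 1↦0}  →  V:8 E:7  edges: 2-p->2 3-q->0 4-r->0 4-q->2 5-r->2 6-r->2 7-r->2
2. fire R0 via {0↦4, 1↦2}  →  V:8 E:6  edges: 2-p->2 3-q->0 4-r->0 5-r->2 6-r->2 7-r->2
3. fire R1 via {0↦0, 1↦4}  →  V:7 E:5  edges: 2-p->2 3-q->0 5-r->2 6-r->2 7-r->2
4. fire R1 via {0↦2, 1↦5}  →  V:6 E:4  edges: 2-p->2 3-q->0 6-r->2 7-r->2
5. fire R1 via {0↦2, 1↦6}  →  V:5 E:3  edges: 2-p->2 3-q->0 7-r->2
6. fire R1 via {0↦2, 1↦7}  →  V:4 E:2  edges: 2-p->2 3-q->0
normal form: no rule applies after step 6
NF edges: [(2, 2, 'p'), (3, 0, 'q')]

Answer: p:1 q:1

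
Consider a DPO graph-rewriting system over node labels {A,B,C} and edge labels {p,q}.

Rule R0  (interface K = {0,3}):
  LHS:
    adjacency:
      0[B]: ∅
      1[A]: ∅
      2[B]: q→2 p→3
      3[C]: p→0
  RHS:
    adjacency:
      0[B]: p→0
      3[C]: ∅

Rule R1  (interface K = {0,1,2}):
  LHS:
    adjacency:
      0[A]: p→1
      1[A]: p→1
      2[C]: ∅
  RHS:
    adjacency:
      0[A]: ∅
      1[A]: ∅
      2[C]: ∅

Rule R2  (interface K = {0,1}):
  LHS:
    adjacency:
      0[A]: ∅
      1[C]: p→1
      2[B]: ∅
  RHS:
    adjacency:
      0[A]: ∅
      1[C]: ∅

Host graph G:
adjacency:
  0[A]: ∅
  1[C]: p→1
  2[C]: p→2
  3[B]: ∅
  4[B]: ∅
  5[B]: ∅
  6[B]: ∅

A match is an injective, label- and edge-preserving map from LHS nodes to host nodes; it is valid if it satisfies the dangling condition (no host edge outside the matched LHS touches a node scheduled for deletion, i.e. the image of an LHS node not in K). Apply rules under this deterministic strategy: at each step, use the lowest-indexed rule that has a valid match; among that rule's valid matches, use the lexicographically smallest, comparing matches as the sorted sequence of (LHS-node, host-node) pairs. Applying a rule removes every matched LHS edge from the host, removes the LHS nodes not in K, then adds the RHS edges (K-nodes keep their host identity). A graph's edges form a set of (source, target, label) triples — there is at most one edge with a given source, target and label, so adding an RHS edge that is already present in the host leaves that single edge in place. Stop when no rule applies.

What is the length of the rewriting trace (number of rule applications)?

initial: |V|=7 |E|=2  E = 1-p->1 2-p->2
step 1: apply R2 at {0↦0, 1↦1, 2↦3}  → |V|=6 |E|=1  E = 2-p->2
step 2: apply R2 at {0↦0, 1↦2, 2↦4}  → |V|=5 |E|=0  E = ∅
halt: no rule applies after step 2

Answer: 2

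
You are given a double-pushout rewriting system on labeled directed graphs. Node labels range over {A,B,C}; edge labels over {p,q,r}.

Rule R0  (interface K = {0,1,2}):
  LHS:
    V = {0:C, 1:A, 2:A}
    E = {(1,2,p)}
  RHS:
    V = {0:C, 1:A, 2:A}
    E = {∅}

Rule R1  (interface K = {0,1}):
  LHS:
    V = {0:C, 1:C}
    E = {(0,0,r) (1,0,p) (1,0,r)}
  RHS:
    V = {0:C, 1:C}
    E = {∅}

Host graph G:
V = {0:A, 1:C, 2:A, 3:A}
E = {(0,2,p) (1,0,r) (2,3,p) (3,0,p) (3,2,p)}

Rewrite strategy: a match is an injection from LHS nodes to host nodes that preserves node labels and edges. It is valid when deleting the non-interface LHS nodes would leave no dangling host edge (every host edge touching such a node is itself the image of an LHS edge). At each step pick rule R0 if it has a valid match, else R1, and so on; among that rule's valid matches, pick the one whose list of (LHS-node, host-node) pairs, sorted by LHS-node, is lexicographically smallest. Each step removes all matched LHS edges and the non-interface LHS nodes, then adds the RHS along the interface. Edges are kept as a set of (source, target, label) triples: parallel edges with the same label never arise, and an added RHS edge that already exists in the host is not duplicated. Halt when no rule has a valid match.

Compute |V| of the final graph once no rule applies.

Answer: 4

Rewrite trace:
[0] host  ⇒  4 nodes, 5 edges  {0-p->2 1-r->0 2-p->3 3-p->0 3-p->2}
[1] R0 @ {0↦1, 1↦0, 2↦2}  ⇒  4 nodes, 4 edges  {1-r->0 2-p->3 3-p->0 3-p->2}
[2] R0 @ {0↦1, 1↦2, 2↦3}  ⇒  4 nodes, 3 edges  {1-r->0 3-p->0 3-p->2}
[3] R0 @ {0↦1, 1↦3, 2↦0}  ⇒  4 nodes, 2 edges  {1-r->0 3-p->2}
[4] R0 @ {0↦1, 1↦3, 2↦2}  ⇒  4 nodes, 1 edges  {1-r->0}
final graph: no rule applies after step 4
NF nodes: {0:A, 1:C, 2:A, 3:A}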